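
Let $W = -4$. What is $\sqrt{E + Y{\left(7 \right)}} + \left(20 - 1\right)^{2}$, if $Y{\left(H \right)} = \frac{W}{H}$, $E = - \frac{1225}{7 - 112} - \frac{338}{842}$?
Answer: $361 + \frac{4 \sqrt{52241469}}{8841} \approx 364.27$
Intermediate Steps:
$E = \frac{14228}{1263}$ ($E = - \frac{1225}{7 - 112} - \frac{169}{421} = - \frac{1225}{-105} - \frac{169}{421} = \left(-1225\right) \left(- \frac{1}{105}\right) - \frac{169}{421} = \frac{35}{3} - \frac{169}{421} = \frac{14228}{1263} \approx 11.265$)
$Y{\left(H \right)} = - \frac{4}{H}$
$\sqrt{E + Y{\left(7 \right)}} + \left(20 - 1\right)^{2} = \sqrt{\frac{14228}{1263} - \frac{4}{7}} + \left(20 - 1\right)^{2} = \sqrt{\frac{14228}{1263} - \frac{4}{7}} + 19^{2} = \sqrt{\frac{14228}{1263} - \frac{4}{7}} + 361 = \sqrt{\frac{94544}{8841}} + 361 = \frac{4 \sqrt{52241469}}{8841} + 361 = 361 + \frac{4 \sqrt{52241469}}{8841}$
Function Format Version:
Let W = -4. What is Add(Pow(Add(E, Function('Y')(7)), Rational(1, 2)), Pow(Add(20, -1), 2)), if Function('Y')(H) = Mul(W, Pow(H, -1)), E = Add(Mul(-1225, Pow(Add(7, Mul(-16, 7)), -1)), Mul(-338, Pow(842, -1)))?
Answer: Add(361, Mul(Rational(4, 8841), Pow(52241469, Rational(1, 2)))) ≈ 364.27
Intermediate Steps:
E = Rational(14228, 1263) (E = Add(Mul(-1225, Pow(Add(7, -112), -1)), Mul(-338, Rational(1, 842))) = Add(Mul(-1225, Pow(-105, -1)), Rational(-169, 421)) = Add(Mul(-1225, Rational(-1, 105)), Rational(-169, 421)) = Add(Rational(35, 3), Rational(-169, 421)) = Rational(14228, 1263) ≈ 11.265)
Function('Y')(H) = Mul(-4, Pow(H, -1))
Add(Pow(Add(E, Function('Y')(7)), Rational(1, 2)), Pow(Add(20, -1), 2)) = Add(Pow(Add(Rational(14228, 1263), Mul(-4, Pow(7, -1))), Rational(1, 2)), Pow(Add(20, -1), 2)) = Add(Pow(Add(Rational(14228, 1263), Mul(-4, Rational(1, 7))), Rational(1, 2)), Pow(19, 2)) = Add(Pow(Add(Rational(14228, 1263), Rational(-4, 7)), Rational(1, 2)), 361) = Add(Pow(Rational(94544, 8841), Rational(1, 2)), 361) = Add(Mul(Rational(4, 8841), Pow(52241469, Rational(1, 2))), 361) = Add(361, Mul(Rational(4, 8841), Pow(52241469, Rational(1, 2))))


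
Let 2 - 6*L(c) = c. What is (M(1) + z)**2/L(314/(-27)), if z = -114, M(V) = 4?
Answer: 245025/46 ≈ 5326.6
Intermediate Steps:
L(c) = 1/3 - c/6
(M(1) + z)**2/L(314/(-27)) = (4 - 114)**2/(1/3 - 157/(3*(-27))) = (-110)**2/(1/3 - 157*(-1)/(3*27)) = 12100/(1/3 - 1/6*(-314/27)) = 12100/(1/3 + 157/81) = 12100/(184/81) = 12100*(81/184) = 245025/46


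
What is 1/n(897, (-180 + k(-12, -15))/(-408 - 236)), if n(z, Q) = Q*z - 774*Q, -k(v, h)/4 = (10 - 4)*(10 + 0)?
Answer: 23/1845 ≈ 0.012466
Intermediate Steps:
k(v, h) = -240 (k(v, h) = -4*(10 - 4)*(10 + 0) = -24*10 = -4*60 = -240)
n(z, Q) = -774*Q + Q*z
1/n(897, (-180 + k(-12, -15))/(-408 - 236)) = 1/(((-180 - 240)/(-408 - 236))*(-774 + 897)) = 1/(-420/(-644)*123) = 1/(-420*(-1/644)*123) = 1/((15/23)*123) = 1/(1845/23) = 23/1845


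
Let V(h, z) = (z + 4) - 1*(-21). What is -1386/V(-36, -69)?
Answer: 63/2 ≈ 31.500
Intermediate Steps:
V(h, z) = 25 + z (V(h, z) = (4 + z) + 21 = 25 + z)
-1386/V(-36, -69) = -1386/(25 - 69) = -1386/(-44) = -1386*(-1/44) = 63/2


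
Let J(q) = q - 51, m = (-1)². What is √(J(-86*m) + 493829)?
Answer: 2*√123423 ≈ 702.63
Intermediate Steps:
m = 1
J(q) = -51 + q
√(J(-86*m) + 493829) = √((-51 - 86*1) + 493829) = √((-51 - 86) + 493829) = √(-137 + 493829) = √493692 = 2*√123423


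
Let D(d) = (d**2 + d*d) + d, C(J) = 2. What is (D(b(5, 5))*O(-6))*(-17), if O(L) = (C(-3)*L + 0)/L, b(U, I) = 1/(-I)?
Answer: 102/25 ≈ 4.0800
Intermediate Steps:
b(U, I) = -1/I
D(d) = d + 2*d**2 (D(d) = (d**2 + d**2) + d = 2*d**2 + d = d + 2*d**2)
O(L) = 2 (O(L) = (2*L + 0)/L = (2*L)/L = 2)
(D(b(5, 5))*O(-6))*(-17) = (((-1/5)*(1 + 2*(-1/5)))*2)*(-17) = (((-1*1/5)*(1 + 2*(-1*1/5)))*2)*(-17) = (-(1 + 2*(-1/5))/5*2)*(-17) = (-(1 - 2/5)/5*2)*(-17) = (-1/5*3/5*2)*(-17) = -3/25*2*(-17) = -6/25*(-17) = 102/25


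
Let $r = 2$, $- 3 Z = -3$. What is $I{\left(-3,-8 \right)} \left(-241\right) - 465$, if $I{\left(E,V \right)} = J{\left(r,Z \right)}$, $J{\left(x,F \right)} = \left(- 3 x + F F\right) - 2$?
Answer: $1222$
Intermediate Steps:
$Z = 1$ ($Z = \left(- \frac{1}{3}\right) \left(-3\right) = 1$)
$J{\left(x,F \right)} = -2 + F^{2} - 3 x$ ($J{\left(x,F \right)} = \left(- 3 x + F^{2}\right) - 2 = \left(F^{2} - 3 x\right) - 2 = -2 + F^{2} - 3 x$)
$I{\left(E,V \right)} = -7$ ($I{\left(E,V \right)} = -2 + 1^{2} - 6 = -2 + 1 - 6 = -7$)
$I{\left(-3,-8 \right)} \left(-241\right) - 465 = \left(-7\right) \left(-241\right) - 465 = 1687 - 465 = 1222$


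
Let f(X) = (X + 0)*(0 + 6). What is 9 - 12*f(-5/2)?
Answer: 189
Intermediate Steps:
f(X) = 6*X (f(X) = X*6 = 6*X)
9 - 12*f(-5/2) = 9 - 72*(-5/2) = 9 - 72*(-5*½) = 9 - 72*(-5)/2 = 9 - 12*(-15) = 9 + 180 = 189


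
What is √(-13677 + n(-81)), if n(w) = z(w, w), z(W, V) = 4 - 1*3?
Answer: 2*I*√3419 ≈ 116.94*I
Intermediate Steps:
z(W, V) = 1 (z(W, V) = 4 - 3 = 1)
n(w) = 1
√(-13677 + n(-81)) = √(-13677 + 1) = √(-13676) = 2*I*√3419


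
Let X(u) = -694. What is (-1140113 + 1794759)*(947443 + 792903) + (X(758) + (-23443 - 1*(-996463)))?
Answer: 1139311519842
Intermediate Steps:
(-1140113 + 1794759)*(947443 + 792903) + (X(758) + (-23443 - 1*(-996463))) = (-1140113 + 1794759)*(947443 + 792903) + (-694 + (-23443 - 1*(-996463))) = 654646*1740346 + (-694 + (-23443 + 996463)) = 1139310547516 + (-694 + 973020) = 1139310547516 + 972326 = 1139311519842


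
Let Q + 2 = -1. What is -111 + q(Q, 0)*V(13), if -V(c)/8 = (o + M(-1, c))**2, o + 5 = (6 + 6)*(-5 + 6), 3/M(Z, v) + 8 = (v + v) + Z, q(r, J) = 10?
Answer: -1222799/289 ≈ -4231.1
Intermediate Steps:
Q = -3 (Q = -2 - 1 = -3)
M(Z, v) = 3/(-8 + Z + 2*v) (M(Z, v) = 3/(-8 + ((v + v) + Z)) = 3/(-8 + (2*v + Z)) = 3/(-8 + (Z + 2*v)) = 3/(-8 + Z + 2*v))
o = 7 (o = -5 + (6 + 6)*(-5 + 6) = -5 + 12*1 = -5 + 12 = 7)
V(c) = -8*(7 + 3/(-9 + 2*c))**2 (V(c) = -8*(7 + 3/(-8 - 1 + 2*c))**2 = -8*(7 + 3/(-9 + 2*c))**2)
-111 + q(Q, 0)*V(13) = -111 + 10*(-32*(-30 + 7*13)**2/(-9 + 2*13)**2) = -111 + 10*(-32*(-30 + 91)**2/(-9 + 26)**2) = -111 + 10*(-32*61**2/17**2) = -111 + 10*(-32*3721*1/289) = -111 + 10*(-119072/289) = -111 - 1190720/289 = -1222799/289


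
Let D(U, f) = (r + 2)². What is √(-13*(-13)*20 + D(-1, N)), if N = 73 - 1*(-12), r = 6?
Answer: 2*√861 ≈ 58.686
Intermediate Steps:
N = 85 (N = 73 + 12 = 85)
D(U, f) = 64 (D(U, f) = (6 + 2)² = 8² = 64)
√(-13*(-13)*20 + D(-1, N)) = √(-13*(-13)*20 + 64) = √(169*20 + 64) = √(3380 + 64) = √3444 = 2*√861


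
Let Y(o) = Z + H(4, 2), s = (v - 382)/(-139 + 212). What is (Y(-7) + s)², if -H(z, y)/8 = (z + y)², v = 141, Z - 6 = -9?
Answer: 461562256/5329 ≈ 86613.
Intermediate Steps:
Z = -3 (Z = 6 - 9 = -3)
H(z, y) = -8*(y + z)² (H(z, y) = -8*(z + y)² = -8*(y + z)²)
s = -241/73 (s = (141 - 382)/(-139 + 212) = -241/73 ≈ -3.3014)
Y(o) = -291 (Y(o) = -3 - 8*(2 + 4)² = -3 - 8*6² = -3 - 8*36 = -3 - 288 = -291)
(Y(-7) + s)² = (-291 - 241/73)² = (-21484/73)² = 461562256/5329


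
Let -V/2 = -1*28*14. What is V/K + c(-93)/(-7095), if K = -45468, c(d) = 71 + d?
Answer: -34562/2443905 ≈ -0.014142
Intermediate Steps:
V = 784 (V = -2*(-1*28)*14 = -(-56)*14 = -2*(-392) = 784)
V/K + c(-93)/(-7095) = 784/(-45468) + (71 - 93)/(-7095) = 784*(-1/45468) - 22*(-1/7095) = -196/11367 + 2/645 = -34562/2443905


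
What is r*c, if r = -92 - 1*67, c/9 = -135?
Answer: 193185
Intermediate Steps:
c = -1215 (c = 9*(-135) = -1215)
r = -159 (r = -92 - 67 = -159)
r*c = -159*(-1215) = 193185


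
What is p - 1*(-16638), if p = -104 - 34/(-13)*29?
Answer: 215928/13 ≈ 16610.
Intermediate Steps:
p = -366/13 (p = -104 - 34*(-1/13)*29 = -104 + (34/13)*29 = -104 + 986/13 = -366/13 ≈ -28.154)
p - 1*(-16638) = -366/13 - 1*(-16638) = -366/13 + 16638 = 215928/13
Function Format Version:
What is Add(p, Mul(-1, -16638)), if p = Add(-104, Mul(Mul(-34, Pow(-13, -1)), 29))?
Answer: Rational(215928, 13) ≈ 16610.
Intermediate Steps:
p = Rational(-366, 13) (p = Add(-104, Mul(Mul(-34, Rational(-1, 13)), 29)) = Add(-104, Mul(Rational(34, 13), 29)) = Add(-104, Rational(986, 13)) = Rational(-366, 13) ≈ -28.154)
Add(p, Mul(-1, -16638)) = Add(Rational(-366, 13), Mul(-1, -16638)) = Add(Rational(-366, 13), 16638) = Rational(215928, 13)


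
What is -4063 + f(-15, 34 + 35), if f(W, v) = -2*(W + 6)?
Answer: -4045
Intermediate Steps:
f(W, v) = -12 - 2*W (f(W, v) = -2*(6 + W) = -12 - 2*W)
-4063 + f(-15, 34 + 35) = -4063 + (-12 - 2*(-15)) = -4063 + (-12 + 30) = -4063 + 18 = -4045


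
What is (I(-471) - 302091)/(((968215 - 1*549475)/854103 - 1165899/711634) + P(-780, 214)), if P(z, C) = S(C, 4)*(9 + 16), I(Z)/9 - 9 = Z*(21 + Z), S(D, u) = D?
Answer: 15489860877321160/51604427306401 ≈ 300.17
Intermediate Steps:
I(Z) = 81 + 9*Z*(21 + Z) (I(Z) = 81 + 9*(Z*(21 + Z)) = 81 + 9*Z*(21 + Z))
P(z, C) = 25*C (P(z, C) = C*(9 + 16) = C*25 = 25*C)
(I(-471) - 302091)/(((968215 - 1*549475)/854103 - 1165899/711634) + P(-780, 214)) = ((81 + 9*(-471)² + 189*(-471)) - 302091)/(((968215 - 1*549475)/854103 - 1165899/711634) + 25*214) = ((81 + 9*221841 - 89019) - 302091)/(((968215 - 549475)*(1/854103) - 1165899*1/711634) + 5350) = ((81 + 1996569 - 89019) - 302091)/((418740*(1/854103) - 166557/101662) + 5350) = (1907631 - 302091)/((139580/284701 - 166557/101662) + 5350) = 1605540/(-33228962497/28943273062 + 5350) = 1605540/(154813281919203/28943273062) = 1605540*(28943273062/154813281919203) = 15489860877321160/51604427306401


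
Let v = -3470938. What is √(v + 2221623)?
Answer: I*√1249315 ≈ 1117.7*I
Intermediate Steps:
√(v + 2221623) = √(-3470938 + 2221623) = √(-1249315) = I*√1249315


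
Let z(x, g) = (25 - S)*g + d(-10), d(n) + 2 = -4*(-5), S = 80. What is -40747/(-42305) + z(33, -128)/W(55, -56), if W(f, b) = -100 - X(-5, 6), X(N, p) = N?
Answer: -11788709/160759 ≈ -73.332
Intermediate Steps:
d(n) = 18 (d(n) = -2 - 4*(-5) = -2 + 20 = 18)
W(f, b) = -95 (W(f, b) = -100 - 1*(-5) = -100 + 5 = -95)
z(x, g) = 18 - 55*g (z(x, g) = (25 - 1*80)*g + 18 = (25 - 80)*g + 18 = -55*g + 18 = 18 - 55*g)
-40747/(-42305) + z(33, -128)/W(55, -56) = -40747/(-42305) + (18 - 55*(-128))/(-95) = -40747*(-1/42305) + (18 + 7040)*(-1/95) = 40747/42305 + 7058*(-1/95) = 40747/42305 - 7058/95 = -11788709/160759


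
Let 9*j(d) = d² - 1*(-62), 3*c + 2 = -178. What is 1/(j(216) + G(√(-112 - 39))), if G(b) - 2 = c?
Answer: 9/46196 ≈ 0.00019482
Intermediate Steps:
c = -60 (c = -⅔ + (⅓)*(-178) = -⅔ - 178/3 = -60)
G(b) = -58 (G(b) = 2 - 60 = -58)
j(d) = 62/9 + d²/9 (j(d) = (d² - 1*(-62))/9 = (d² + 62)/9 = (62 + d²)/9 = 62/9 + d²/9)
1/(j(216) + G(√(-112 - 39))) = 1/((62/9 + (⅑)*216²) - 58) = 1/((62/9 + (⅑)*46656) - 58) = 1/((62/9 + 5184) - 58) = 1/(46718/9 - 58) = 1/(46196/9) = 9/46196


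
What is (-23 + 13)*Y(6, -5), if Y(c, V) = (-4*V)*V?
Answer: 1000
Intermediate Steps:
Y(c, V) = -4*V²
(-23 + 13)*Y(6, -5) = (-23 + 13)*(-4*(-5)²) = -(-40)*25 = -10*(-100) = 1000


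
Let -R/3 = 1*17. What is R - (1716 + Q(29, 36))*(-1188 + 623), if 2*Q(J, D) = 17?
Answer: 1948583/2 ≈ 9.7429e+5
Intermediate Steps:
Q(J, D) = 17/2 (Q(J, D) = (½)*17 = 17/2)
R = -51 (R = -3*17 = -51)
R - (1716 + Q(29, 36))*(-1188 + 623) = -51 - (1716 + 17/2)*(-1188 + 623) = -51 - 3449*(-565)/2 = -51 - 1*(-1948685/2) = -51 + 1948685/2 = 1948583/2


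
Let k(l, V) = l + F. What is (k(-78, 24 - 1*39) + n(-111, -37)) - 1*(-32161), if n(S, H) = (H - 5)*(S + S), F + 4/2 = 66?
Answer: 41471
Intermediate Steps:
F = 64 (F = -2 + 66 = 64)
n(S, H) = 2*S*(-5 + H) (n(S, H) = (-5 + H)*(2*S) = 2*S*(-5 + H))
k(l, V) = 64 + l (k(l, V) = l + 64 = 64 + l)
(k(-78, 24 - 1*39) + n(-111, -37)) - 1*(-32161) = ((64 - 78) + 2*(-111)*(-5 - 37)) - 1*(-32161) = (-14 + 2*(-111)*(-42)) + 32161 = (-14 + 9324) + 32161 = 9310 + 32161 = 41471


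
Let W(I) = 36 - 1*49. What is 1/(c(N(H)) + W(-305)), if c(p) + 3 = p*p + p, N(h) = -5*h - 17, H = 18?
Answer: 1/11326 ≈ 8.8292e-5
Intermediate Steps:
N(h) = -17 - 5*h
W(I) = -13 (W(I) = 36 - 49 = -13)
c(p) = -3 + p + p² (c(p) = -3 + (p*p + p) = -3 + (p² + p) = -3 + (p + p²) = -3 + p + p²)
1/(c(N(H)) + W(-305)) = 1/((-3 + (-17 - 5*18) + (-17 - 5*18)²) - 13) = 1/((-3 + (-17 - 90) + (-17 - 90)²) - 13) = 1/((-3 - 107 + (-107)²) - 13) = 1/((-3 - 107 + 11449) - 13) = 1/(11339 - 13) = 1/11326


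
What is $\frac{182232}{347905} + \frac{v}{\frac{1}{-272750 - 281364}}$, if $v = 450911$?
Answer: $- \frac{86926185723713638}{347905} \approx -2.4986 \cdot 10^{11}$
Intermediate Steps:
$\frac{182232}{347905} + \frac{v}{\frac{1}{-272750 - 281364}} = \frac{182232}{347905} + \frac{450911}{\frac{1}{-272750 - 281364}} = 182232 \cdot \frac{1}{347905} + \frac{450911}{\frac{1}{-554114}} = \frac{182232}{347905} + \frac{450911}{- \frac{1}{554114}} = \frac{182232}{347905} + 450911 \left(-554114\right) = \frac{182232}{347905} - 249856097854 = - \frac{86926185723713638}{347905}$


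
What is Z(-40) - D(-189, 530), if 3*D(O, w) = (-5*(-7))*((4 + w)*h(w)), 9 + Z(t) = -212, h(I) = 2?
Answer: -12681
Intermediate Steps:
Z(t) = -221 (Z(t) = -9 - 212 = -221)
D(O, w) = 280/3 + 70*w/3 (D(O, w) = ((-5*(-7))*((4 + w)*2))/3 = (35*(8 + 2*w))/3 = (280 + 70*w)/3 = 280/3 + 70*w/3)
Z(-40) - D(-189, 530) = -221 - (280/3 + (70/3)*530) = -221 - (280/3 + 37100/3) = -221 - 1*12460 = -221 - 12460 = -12681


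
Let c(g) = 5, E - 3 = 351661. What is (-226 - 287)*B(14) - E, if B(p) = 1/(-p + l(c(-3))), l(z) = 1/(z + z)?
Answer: -48876166/139 ≈ -3.5163e+5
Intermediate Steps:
E = 351664 (E = 3 + 351661 = 351664)
l(z) = 1/(2*z)
B(p) = 1/(⅒ - p) (B(p) = 1/(-p + (½)/5) = 1/(-p + (½)*(⅕)) = 1/(-p + ⅒) = 1/(⅒ - p))
(-226 - 287)*B(14) - E = (-226 - 287)*(-10/(-1 + 10*14)) - 1*351664 = -(-5130)/(-1 + 140) - 351664 = -(-5130)/139 - 351664 = -513*(-10/139) - 351664 = 5130/139 - 351664 = -48876166/139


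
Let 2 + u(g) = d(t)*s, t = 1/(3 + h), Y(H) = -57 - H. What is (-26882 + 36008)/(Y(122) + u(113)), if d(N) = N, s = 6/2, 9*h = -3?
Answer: -73008/1439 ≈ -50.735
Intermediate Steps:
h = -1/3 (h = (1/9)*(-3) = -1/3 ≈ -0.33333)
s = 3 (s = 6*(1/2) = 3)
t = 3/8 (t = 1/(3 - 1/3) = 1/(8/3) = 3/8 ≈ 0.37500)
u(g) = -7/8 (u(g) = -2 + (3/8)*3 = -2 + 9/8 = -7/8)
(-26882 + 36008)/(Y(122) + u(113)) = (-26882 + 36008)/((-57 - 1*122) - 7/8) = 9126/((-57 - 122) - 7/8) = 9126/(-179 - 7/8) = 9126/(-1439/8) = 9126*(-8/1439) = -73008/1439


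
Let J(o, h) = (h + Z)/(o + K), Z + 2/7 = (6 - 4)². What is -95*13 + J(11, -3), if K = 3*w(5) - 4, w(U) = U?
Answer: -190185/154 ≈ -1235.0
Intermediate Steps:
Z = 26/7 (Z = -2/7 + (6 - 4)² = -2/7 + 2² = -2/7 + 4 = 26/7 ≈ 3.7143)
K = 11 (K = 3*5 - 4 = 15 - 4 = 11)
J(o, h) = (26/7 + h)/(11 + o) (J(o, h) = (h + 26/7)/(o + 11) = (26/7 + h)/(11 + o))
-95*13 + J(11, -3) = -95*13 + (26/7 - 3)/(11 + 11) = -1235 + (5/7)/22 = -1235 + (1/22)*(5/7) = -1235 + 5/154 = -190185/154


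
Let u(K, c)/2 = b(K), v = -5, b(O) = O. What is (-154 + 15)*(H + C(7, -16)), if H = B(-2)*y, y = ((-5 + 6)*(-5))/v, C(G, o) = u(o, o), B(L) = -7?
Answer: 5421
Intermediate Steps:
u(K, c) = 2*K
C(G, o) = 2*o
y = 1 (y = ((-5 + 6)*(-5))/(-5) = (1*(-5))*(-⅕) = -5*(-⅕) = 1)
H = -7 (H = -7*1 = -7)
(-154 + 15)*(H + C(7, -16)) = (-154 + 15)*(-7 + 2*(-16)) = -139*(-7 - 32) = -139*(-39) = 5421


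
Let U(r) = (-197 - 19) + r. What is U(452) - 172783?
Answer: -172547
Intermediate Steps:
U(r) = -216 + r
U(452) - 172783 = (-216 + 452) - 172783 = 236 - 172783 = -172547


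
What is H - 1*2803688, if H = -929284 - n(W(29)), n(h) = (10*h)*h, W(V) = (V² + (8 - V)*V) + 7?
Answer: -4304182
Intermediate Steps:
W(V) = 7 + V² + V*(8 - V) (W(V) = (V² + V*(8 - V)) + 7 = 7 + V² + V*(8 - V))
n(h) = 10*h²
H = -1500494 (H = -929284 - 10*(7 + 8*29)² = -929284 - 10*(7 + 232)² = -929284 - 10*239² = -929284 - 10*57121 = -929284 - 1*571210 = -929284 - 571210 = -1500494)
H - 1*2803688 = -1500494 - 1*2803688 = -1500494 - 2803688 = -4304182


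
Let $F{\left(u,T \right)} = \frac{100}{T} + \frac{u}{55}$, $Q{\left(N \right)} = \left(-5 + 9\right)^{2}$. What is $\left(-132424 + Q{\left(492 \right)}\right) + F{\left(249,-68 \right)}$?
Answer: $- \frac{123798622}{935} \approx -1.3241 \cdot 10^{5}$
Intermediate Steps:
$Q{\left(N \right)} = 16$ ($Q{\left(N \right)} = 4^{2} = 16$)
$F{\left(u,T \right)} = \frac{100}{T} + \frac{u}{55}$ ($F{\left(u,T \right)} = \frac{100}{T} + u \frac{1}{55} = \frac{100}{T} + \frac{u}{55}$)
$\left(-132424 + Q{\left(492 \right)}\right) + F{\left(249,-68 \right)} = \left(-132424 + 16\right) + \left(\frac{100}{-68} + \frac{1}{55} \cdot 249\right) = -132408 + \left(100 \left(- \frac{1}{68}\right) + \frac{249}{55}\right) = -132408 + \left(- \frac{25}{17} + \frac{249}{55}\right) = -132408 + \frac{2858}{935} = - \frac{123798622}{935}$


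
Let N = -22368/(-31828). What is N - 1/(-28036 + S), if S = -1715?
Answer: 166375549/236728707 ≈ 0.70281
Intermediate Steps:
N = 5592/7957 (N = -22368*(-1/31828) = 5592/7957 ≈ 0.70278)
N - 1/(-28036 + S) = 5592/7957 - 1/(-28036 - 1715) = 5592/7957 - 1/(-29751) = 5592/7957 - 1*(-1/29751) = 5592/7957 + 1/29751 = 166375549/236728707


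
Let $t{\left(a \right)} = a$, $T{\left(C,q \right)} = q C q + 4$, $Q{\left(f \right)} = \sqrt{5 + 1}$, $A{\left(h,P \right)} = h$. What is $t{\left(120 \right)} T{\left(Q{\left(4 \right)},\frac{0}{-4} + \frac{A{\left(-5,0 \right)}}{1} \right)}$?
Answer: $480 + 3000 \sqrt{6} \approx 7828.5$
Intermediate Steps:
$Q{\left(f \right)} = \sqrt{6}$
$T{\left(C,q \right)} = 4 + C q^{2}$ ($T{\left(C,q \right)} = C q q + 4 = C q^{2} + 4 = 4 + C q^{2}$)
$t{\left(120 \right)} T{\left(Q{\left(4 \right)},\frac{0}{-4} + \frac{A{\left(-5,0 \right)}}{1} \right)} = 120 \left(4 + \sqrt{6} \left(\frac{0}{-4} - \frac{5}{1}\right)^{2}\right) = 120 \left(4 + \sqrt{6} \left(0 \left(- \frac{1}{4}\right) - 5\right)^{2}\right) = 120 \left(4 + \sqrt{6} \left(0 - 5\right)^{2}\right) = 120 \left(4 + \sqrt{6} \left(-5\right)^{2}\right) = 120 \left(4 + \sqrt{6} \cdot 25\right) = 120 \left(4 + 25 \sqrt{6}\right) = 480 + 3000 \sqrt{6}$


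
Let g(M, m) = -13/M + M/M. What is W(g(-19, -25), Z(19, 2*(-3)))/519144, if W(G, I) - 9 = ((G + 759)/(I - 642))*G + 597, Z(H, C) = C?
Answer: 8831117/7590144852 ≈ 0.0011635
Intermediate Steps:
g(M, m) = 1 - 13/M (g(M, m) = -13/M + 1 = 1 - 13/M)
W(G, I) = 606 + G*(759 + G)/(-642 + I) (W(G, I) = 9 + (((G + 759)/(I - 642))*G + 597) = 9 + (((759 + G)/(-642 + I))*G + 597) = 9 + (G*(759 + G)/(-642 + I) + 597) = 9 + (597 + G*(759 + G)/(-642 + I)) = 606 + G*(759 + G)/(-642 + I))
W(g(-19, -25), Z(19, 2*(-3)))/519144 = ((-389052 + ((-13 - 19)/(-19))**2 + 606*(2*(-3)) + 759*((-13 - 19)/(-19)))/(-642 + 2*(-3)))/519144 = ((-389052 + (-1/19*(-32))**2 + 606*(-6) + 759*(-1/19*(-32)))/(-642 - 6))*(1/519144) = ((-389052 + (32/19)**2 - 3636 + 759*(32/19))/(-648))*(1/519144) = -(-389052 + 1024/361 - 3636 + 24288/19)/648*(1/519144) = -1/648*(-141297872/361)*(1/519144) = (17662234/29241)*(1/519144) = 8831117/7590144852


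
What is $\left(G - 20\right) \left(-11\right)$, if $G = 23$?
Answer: $-33$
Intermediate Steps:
$\left(G - 20\right) \left(-11\right) = \left(23 - 20\right) \left(-11\right) = 3 \left(-11\right) = -33$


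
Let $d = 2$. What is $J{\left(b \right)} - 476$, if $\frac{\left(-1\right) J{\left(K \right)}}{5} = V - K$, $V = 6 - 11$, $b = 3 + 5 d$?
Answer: $-386$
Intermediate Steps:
$b = 13$ ($b = 3 + 5 \cdot 2 = 3 + 10 = 13$)
$V = -5$ ($V = 6 - 11 = -5$)
$J{\left(K \right)} = 25 + 5 K$ ($J{\left(K \right)} = - 5 \left(-5 - K\right) = 25 + 5 K$)
$J{\left(b \right)} - 476 = \left(25 + 5 \cdot 13\right) - 476 = \left(25 + 65\right) - 476 = 90 - 476 = -386$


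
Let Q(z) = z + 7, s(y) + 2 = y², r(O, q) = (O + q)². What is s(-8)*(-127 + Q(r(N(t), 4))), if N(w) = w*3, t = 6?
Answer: 22568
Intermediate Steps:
N(w) = 3*w
s(y) = -2 + y²
Q(z) = 7 + z
s(-8)*(-127 + Q(r(N(t), 4))) = (-2 + (-8)²)*(-127 + (7 + (3*6 + 4)²)) = (-2 + 64)*(-127 + (7 + (18 + 4)²)) = 62*(-127 + (7 + 22²)) = 62*(-127 + (7 + 484)) = 62*(-127 + 491) = 62*364 = 22568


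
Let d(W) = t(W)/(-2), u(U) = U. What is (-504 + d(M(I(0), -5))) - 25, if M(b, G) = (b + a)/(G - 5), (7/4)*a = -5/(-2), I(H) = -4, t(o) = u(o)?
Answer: -37039/70 ≈ -529.13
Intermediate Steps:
t(o) = o
a = 10/7 (a = 4*(-5/(-2))/7 = 4*(-5*(-½))/7 = (4/7)*(5/2) = 10/7 ≈ 1.4286)
M(b, G) = (10/7 + b)/(-5 + G) (M(b, G) = (b + 10/7)/(G - 5) = (10/7 + b)/(-5 + G))
d(W) = -W/2 (d(W) = W/(-2) = W*(-½) = -W/2)
(-504 + d(M(I(0), -5))) - 25 = (-504 - (10/7 - 4)/(2*(-5 - 5))) - 25 = (-504 - (-18)/(2*(-10)*7)) - 25 = (-504 - (-1)*(-18)/(20*7)) - 25 = (-504 - ½*9/35) - 25 = (-504 - 9/70) - 25 = -35289/70 - 25 = -37039/70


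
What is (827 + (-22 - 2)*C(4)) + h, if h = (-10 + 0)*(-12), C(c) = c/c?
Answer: 923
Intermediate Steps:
C(c) = 1
h = 120 (h = -10*(-12) = 120)
(827 + (-22 - 2)*C(4)) + h = (827 + (-22 - 2)*1) + 120 = (827 - 24*1) + 120 = (827 - 24) + 120 = 803 + 120 = 923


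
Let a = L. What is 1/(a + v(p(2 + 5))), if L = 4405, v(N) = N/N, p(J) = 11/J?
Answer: 1/4406 ≈ 0.00022696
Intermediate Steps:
v(N) = 1
a = 4405
1/(a + v(p(2 + 5))) = 1/(4405 + 1) = 1/4406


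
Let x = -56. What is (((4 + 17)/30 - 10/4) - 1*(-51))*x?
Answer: -13776/5 ≈ -2755.2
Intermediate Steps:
(((4 + 17)/30 - 10/4) - 1*(-51))*x = (((4 + 17)/30 - 10/4) - 1*(-51))*(-56) = ((21*(1/30) - 10*1/4) + 51)*(-56) = ((7/10 - 5/2) + 51)*(-56) = (-9/5 + 51)*(-56) = (246/5)*(-56) = -13776/5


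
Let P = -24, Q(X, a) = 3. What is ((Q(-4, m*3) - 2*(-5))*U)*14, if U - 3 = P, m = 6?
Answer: -3822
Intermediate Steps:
U = -21 (U = 3 - 24 = -21)
((Q(-4, m*3) - 2*(-5))*U)*14 = ((3 - 2*(-5))*(-21))*14 = ((3 + 10)*(-21))*14 = (13*(-21))*14 = -273*14 = -3822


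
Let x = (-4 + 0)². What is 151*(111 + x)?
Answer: 19177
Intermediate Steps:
x = 16 (x = (-4)² = 16)
151*(111 + x) = 151*(111 + 16) = 151*127 = 19177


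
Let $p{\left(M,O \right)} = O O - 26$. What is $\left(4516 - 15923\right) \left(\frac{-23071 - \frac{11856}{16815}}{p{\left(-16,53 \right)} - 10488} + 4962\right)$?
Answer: $- \frac{128731509530921}{2272975} \approx -5.6636 \cdot 10^{7}$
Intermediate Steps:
$p{\left(M,O \right)} = -26 + O^{2}$ ($p{\left(M,O \right)} = O^{2} - 26 = -26 + O^{2}$)
$\left(4516 - 15923\right) \left(\frac{-23071 - \frac{11856}{16815}}{p{\left(-16,53 \right)} - 10488} + 4962\right) = \left(4516 - 15923\right) \left(\frac{-23071 - \frac{11856}{16815}}{\left(-26 + 53^{2}\right) - 10488} + 4962\right) = - 11407 \left(\frac{-23071 - \frac{208}{295}}{\left(-26 + 2809\right) - 10488} + 4962\right) = - 11407 \left(\frac{-23071 - \frac{208}{295}}{2783 - 10488} + 4962\right) = - 11407 \left(- \frac{6806153}{295 \left(-7705\right)} + 4962\right) = - 11407 \left(\left(- \frac{6806153}{295}\right) \left(- \frac{1}{7705}\right) + 4962\right) = - 11407 \left(\frac{6806153}{2272975} + 4962\right) = \left(-11407\right) \frac{11285308103}{2272975} = - \frac{128731509530921}{2272975}$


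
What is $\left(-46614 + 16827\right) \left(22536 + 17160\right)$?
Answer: $-1182424752$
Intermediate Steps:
$\left(-46614 + 16827\right) \left(22536 + 17160\right) = \left(-29787\right) 39696 = -1182424752$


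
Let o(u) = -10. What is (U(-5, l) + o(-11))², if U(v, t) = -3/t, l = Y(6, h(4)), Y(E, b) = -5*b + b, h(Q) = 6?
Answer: 6241/64 ≈ 97.516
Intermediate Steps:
Y(E, b) = -4*b
l = -24 (l = -4*6 = -24)
(U(-5, l) + o(-11))² = (-3/(-24) - 10)² = (-3*(-1/24) - 10)² = (⅛ - 10)² = (-79/8)² = 6241/64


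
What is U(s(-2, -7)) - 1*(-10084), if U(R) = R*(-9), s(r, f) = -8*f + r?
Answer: 9598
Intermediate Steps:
s(r, f) = r - 8*f
U(R) = -9*R
U(s(-2, -7)) - 1*(-10084) = -9*(-2 - 8*(-7)) - 1*(-10084) = -9*(-2 + 56) + 10084 = -9*54 + 10084 = -486 + 10084 = 9598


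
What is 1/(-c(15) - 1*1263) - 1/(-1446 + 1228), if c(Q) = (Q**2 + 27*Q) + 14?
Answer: 1689/415726 ≈ 0.0040628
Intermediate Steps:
c(Q) = 14 + Q**2 + 27*Q
1/(-c(15) - 1*1263) - 1/(-1446 + 1228) = 1/(-(14 + 15**2 + 27*15) - 1*1263) - 1/(-1446 + 1228) = 1/(-(14 + 225 + 405) - 1263) - 1/(-218) = 1/(-1*644 - 1263) - 1*(-1/218) = 1/(-644 - 1263) + 1/218 = 1/(-1907) + 1/218 = -1/1907 + 1/218 = 1689/415726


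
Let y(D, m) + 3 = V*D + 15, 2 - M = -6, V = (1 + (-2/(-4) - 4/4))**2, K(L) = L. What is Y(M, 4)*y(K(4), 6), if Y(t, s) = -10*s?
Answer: -520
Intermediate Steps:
V = 1/4 (V = (1 + (-2*(-1/4) - 4*1/4))**2 = (1 + (1/2 - 1))**2 = (1 - 1/2)**2 = (1/2)**2 = 1/4 ≈ 0.25000)
M = 8 (M = 2 - 1*(-6) = 2 + 6 = 8)
y(D, m) = 12 + D/4 (y(D, m) = -3 + (D/4 + 15) = -3 + (15 + D/4) = 12 + D/4)
Y(M, 4)*y(K(4), 6) = (-10*4)*(12 + (1/4)*4) = -40*(12 + 1) = -40*13 = -520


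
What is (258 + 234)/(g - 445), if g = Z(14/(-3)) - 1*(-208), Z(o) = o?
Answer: -1476/725 ≈ -2.0359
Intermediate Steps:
g = 610/3 (g = 14/(-3) - 1*(-208) = 14*(-1/3) + 208 = -14/3 + 208 = 610/3 ≈ 203.33)
(258 + 234)/(g - 445) = (258 + 234)/(610/3 - 445) = 492/(-725/3) = 492*(-3/725) = -1476/725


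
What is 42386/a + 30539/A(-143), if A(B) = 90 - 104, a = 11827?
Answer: -360591349/165578 ≈ -2177.8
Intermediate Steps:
A(B) = -14
42386/a + 30539/A(-143) = 42386/11827 + 30539/(-14) = 42386*(1/11827) + 30539*(-1/14) = 42386/11827 - 30539/14 = -360591349/165578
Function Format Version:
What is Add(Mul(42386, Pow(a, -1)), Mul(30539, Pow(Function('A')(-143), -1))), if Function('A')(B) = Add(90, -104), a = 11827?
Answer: Rational(-360591349, 165578) ≈ -2177.8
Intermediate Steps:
Function('A')(B) = -14
Add(Mul(42386, Pow(a, -1)), Mul(30539, Pow(Function('A')(-143), -1))) = Add(Mul(42386, Pow(11827, -1)), Mul(30539, Pow(-14, -1))) = Add(Mul(42386, Rational(1, 11827)), Mul(30539, Rational(-1, 14))) = Add(Rational(42386, 11827), Rational(-30539, 14)) = Rational(-360591349, 165578)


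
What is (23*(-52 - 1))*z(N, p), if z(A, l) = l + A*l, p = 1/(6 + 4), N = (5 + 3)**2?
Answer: -15847/2 ≈ -7923.5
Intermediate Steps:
N = 64 (N = 8**2 = 64)
p = 1/10 ≈ 0.10000
(23*(-52 - 1))*z(N, p) = (23*(-52 - 1))*((1 + 64)/10) = (23*(-53))*((1/10)*65) = -1219*13/2 = -15847/2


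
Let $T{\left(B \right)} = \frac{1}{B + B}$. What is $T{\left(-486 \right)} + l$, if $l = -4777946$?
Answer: $- \frac{4644163513}{972} \approx -4.7779 \cdot 10^{6}$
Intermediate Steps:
$T{\left(B \right)} = \frac{1}{2 B}$
$T{\left(-486 \right)} + l = \frac{1}{2 \left(-486\right)} - 4777946 = \frac{1}{2} \left(- \frac{1}{486}\right) - 4777946 = - \frac{1}{972} - 4777946 = - \frac{4644163513}{972}$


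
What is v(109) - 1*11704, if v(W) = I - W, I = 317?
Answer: -11496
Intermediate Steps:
v(W) = 317 - W
v(109) - 1*11704 = (317 - 1*109) - 1*11704 = (317 - 109) - 11704 = 208 - 11704 = -11496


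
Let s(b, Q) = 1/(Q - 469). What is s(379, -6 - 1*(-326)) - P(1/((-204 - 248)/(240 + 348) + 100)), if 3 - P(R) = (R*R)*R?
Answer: -1390515438379417/462470693840447 ≈ -3.0067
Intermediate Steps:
s(b, Q) = 1/(-469 + Q)
P(R) = 3 - R³ (P(R) = 3 - R*R*R = 3 - R²*R = 3 - R³)
s(379, -6 - 1*(-326)) - P(1/((-204 - 248)/(240 + 348) + 100)) = 1/(-469 + (-6 - 1*(-326))) - (3 - (1/((-204 - 248)/(240 + 348) + 100))³) = 1/(-469 + (-6 + 326)) - (3 - (1/(-452/588 + 100))³) = 1/(-469 + 320) - (3 - (1/(-452*1/588 + 100))³) = 1/(-149) - (3 - (1/(-113/147 + 100))³) = -1/149 - (3 - (1/(14587/147))³) = -1/149 - (3 - (147/14587)³) = -1/149 - (3 - 1*3176523/3103830160003) = -1/149 - (3 - 3176523/3103830160003) = -1/149 - 1*9311487303486/3103830160003 = -1/149 - 9311487303486/3103830160003 = -1390515438379417/462470693840447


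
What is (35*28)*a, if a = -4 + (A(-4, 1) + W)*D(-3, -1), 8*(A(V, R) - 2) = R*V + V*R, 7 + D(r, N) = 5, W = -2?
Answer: -1960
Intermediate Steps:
D(r, N) = -2 (D(r, N) = -7 + 5 = -2)
A(V, R) = 2 + R*V/4 (A(V, R) = 2 + (R*V + V*R)/8 = 2 + (R*V + R*V)/8 = 2 + (2*R*V)/8 = 2 + R*V/4)
a = -2 (a = -4 + ((2 + (¼)*1*(-4)) - 2)*(-2) = -4 + ((2 - 1) - 2)*(-2) = -4 + (1 - 2)*(-2) = -4 - 1*(-2) = -4 + 2 = -2)
(35*28)*a = (35*28)*(-2) = 980*(-2) = -1960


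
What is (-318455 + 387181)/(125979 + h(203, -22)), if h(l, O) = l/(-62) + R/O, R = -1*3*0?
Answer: 608716/1115785 ≈ 0.54555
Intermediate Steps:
R = 0 (R = -3*0 = 0)
h(l, O) = -l/62 (h(l, O) = l/(-62) + 0/O = l*(-1/62) + 0 = -l/62 + 0 = -l/62)
(-318455 + 387181)/(125979 + h(203, -22)) = (-318455 + 387181)/(125979 - 1/62*203) = 68726/(125979 - 203/62) = 68726/(7810495/62) = 68726*(62/7810495) = 608716/1115785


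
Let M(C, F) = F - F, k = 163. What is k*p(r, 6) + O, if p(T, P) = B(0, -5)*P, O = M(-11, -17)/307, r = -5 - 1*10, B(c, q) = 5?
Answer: 4890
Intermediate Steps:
M(C, F) = 0
r = -15 (r = -5 - 10 = -15)
O = 0 (O = 0/307 = 0*(1/307) = 0)
p(T, P) = 5*P
k*p(r, 6) + O = 163*(5*6) + 0 = 163*30 + 0 = 4890 + 0 = 4890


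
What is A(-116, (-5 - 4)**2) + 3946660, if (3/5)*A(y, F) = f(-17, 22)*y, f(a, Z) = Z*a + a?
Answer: 12066760/3 ≈ 4.0223e+6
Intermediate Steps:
f(a, Z) = a + Z*a
A(y, F) = -1955*y/3 (A(y, F) = 5*((-17*(1 + 22))*y)/3 = 5*((-17*23)*y)/3 = 5*(-391*y)/3 = -1955*y/3)
A(-116, (-5 - 4)**2) + 3946660 = -1955/3*(-116) + 3946660 = 226780/3 + 3946660 = 12066760/3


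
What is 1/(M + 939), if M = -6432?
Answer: -1/5493 ≈ -0.00018205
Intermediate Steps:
1/(M + 939) = 1/(-6432 + 939) = 1/(-5493) = -1/5493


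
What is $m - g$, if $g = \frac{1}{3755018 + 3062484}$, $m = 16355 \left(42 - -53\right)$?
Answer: $\frac{10592523294949}{6817502} \approx 1.5537 \cdot 10^{6}$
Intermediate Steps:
$m = 1553725$ ($m = 16355 \left(42 + 53\right) = 16355 \cdot 95 = 1553725$)
$g = \frac{1}{6817502} \approx 1.4668 \cdot 10^{-7}$
$m - g = 1553725 - \frac{1}{6817502} = \frac{10592523294949}{6817502}$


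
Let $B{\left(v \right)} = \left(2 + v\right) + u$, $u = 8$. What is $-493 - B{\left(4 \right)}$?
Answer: $-507$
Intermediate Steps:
$B{\left(v \right)} = 10 + v$ ($B{\left(v \right)} = \left(2 + v\right) + 8 = 10 + v$)
$-493 - B{\left(4 \right)} = -493 - \left(10 + 4\right) = -493 - 14 = -507$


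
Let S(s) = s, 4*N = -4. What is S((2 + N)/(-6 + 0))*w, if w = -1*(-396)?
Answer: -66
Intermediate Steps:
N = -1 (N = (¼)*(-4) = -1)
w = 396
S((2 + N)/(-6 + 0))*w = ((2 - 1)/(-6 + 0))*396 = (1/(-6))*396 = (1*(-⅙))*396 = -⅙*396 = -66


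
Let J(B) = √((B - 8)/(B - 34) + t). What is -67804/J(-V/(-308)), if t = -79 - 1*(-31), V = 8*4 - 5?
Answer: 67804*I*√5211250735/498923 ≈ 9810.5*I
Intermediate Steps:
V = 27 (V = 32 - 5 = 27)
t = -48 (t = -79 + 31 = -48)
J(B) = √(-48 + (-8 + B)/(-34 + B)) (J(B) = √((B - 8)/(B - 34) - 48) = √((-8 + B)/(-34 + B) - 48) = √(-48 + (-8 + B)/(-34 + B)))
-67804/J(-V/(-308)) = -67804*(-I*√(34 - 1*(-1*27)/(-308)))/√(1624 - 47*(-1*27)/(-308)) = -67804*(-I*√804265/154)/√(1624 - (-1269)*(-1)/308) = -67804*(-I*√804265/154)/√(1624 - 47*27/308) = -67804*(-I*√804265/154)/√(1624 - 1269/308) = -67804*(-I*√5211250735/498923) = -(-67804)*I*√5211250735/498923 = 67804*I*√5211250735/498923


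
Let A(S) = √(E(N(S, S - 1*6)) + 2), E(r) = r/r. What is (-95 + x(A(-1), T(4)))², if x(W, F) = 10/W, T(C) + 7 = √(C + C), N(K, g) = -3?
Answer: 27175/3 - 1900*√3/3 ≈ 7961.4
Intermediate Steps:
E(r) = 1
T(C) = -7 + √2*√C (T(C) = -7 + √(C + C) = -7 + √(2*C) = -7 + √2*√C)
A(S) = √3 (A(S) = √(1 + 2) = √3)
(-95 + x(A(-1), T(4)))² = (-95 + 10/(√3))² = (-95 + 10*(√3/3))² = (-95 + 10*√3/3)²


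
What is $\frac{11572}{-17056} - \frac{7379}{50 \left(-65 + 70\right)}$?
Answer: $- \frac{16093653}{533000} \approx -30.194$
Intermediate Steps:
$\frac{11572}{-17056} - \frac{7379}{50 \left(-65 + 70\right)} = 11572 \left(- \frac{1}{17056}\right) - \frac{7379}{50 \cdot 5} = - \frac{2893}{4264} - \frac{7379}{250} = - \frac{16093653}{533000}$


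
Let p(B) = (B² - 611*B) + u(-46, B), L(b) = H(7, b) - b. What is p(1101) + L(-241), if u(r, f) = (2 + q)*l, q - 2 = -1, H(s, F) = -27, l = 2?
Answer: 539710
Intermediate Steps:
q = 1 (q = 2 - 1 = 1)
L(b) = -27 - b
u(r, f) = 6 (u(r, f) = (2 + 1)*2 = 3*2 = 6)
p(B) = 6 + B² - 611*B (p(B) = (B² - 611*B) + 6 = 6 + B² - 611*B)
p(1101) + L(-241) = (6 + 1101² - 611*1101) + (-27 - 1*(-241)) = (6 + 1212201 - 672711) + (-27 + 241) = 539496 + 214 = 539710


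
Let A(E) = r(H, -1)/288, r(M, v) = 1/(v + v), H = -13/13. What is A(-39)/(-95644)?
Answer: 1/55090944 ≈ 1.8152e-8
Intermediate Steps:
H = -1 (H = -13*1/13 = -1)
r(M, v) = 1/(2*v)
A(E) = -1/576 (A(E) = ((½)/(-1))/288 = ((½)*(-1))*(1/288) = -½*1/288 = -1/576)
A(-39)/(-95644) = -1/576/(-95644) = -1/576*(-1/95644) = 1/55090944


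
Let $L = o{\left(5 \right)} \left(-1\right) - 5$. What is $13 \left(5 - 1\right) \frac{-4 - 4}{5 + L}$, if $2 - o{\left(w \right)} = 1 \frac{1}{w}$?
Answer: $\frac{2080}{9} \approx 231.11$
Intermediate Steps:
$o{\left(w \right)} = 2 - \frac{1}{w}$ ($o{\left(w \right)} = 2 - 1 \frac{1}{w} = 2 - \frac{1}{w}$)
$L = - \frac{34}{5}$ ($L = \left(2 - \frac{1}{5}\right) \left(-1\right) - 5 = \frac{9}{5} \left(-1\right) - 5 = - \frac{9}{5} - 5 = - \frac{34}{5} \approx -6.8$)
$13 \left(5 - 1\right) \frac{-4 - 4}{5 + L} = 13 \left(5 - 1\right) \frac{-4 - 4}{5 - \frac{34}{5}} = 13 \cdot 4 \left(- \frac{8}{- \frac{9}{5}}\right) = 13 \cdot 4 \left(\left(-8\right) \left(- \frac{5}{9}\right)\right) = 13 \cdot 4 \cdot \frac{40}{9} = 13 \cdot \frac{160}{9} = \frac{2080}{9}$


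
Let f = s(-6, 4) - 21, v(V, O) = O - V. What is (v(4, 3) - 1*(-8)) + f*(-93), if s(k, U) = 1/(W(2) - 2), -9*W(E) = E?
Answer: 40037/20 ≈ 2001.8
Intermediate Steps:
W(E) = -E/9
s(k, U) = -9/20 (s(k, U) = 1/(-⅑*2 - 2) = 1/(-2/9 - 2) = 1/(-20/9) = -9/20)
f = -429/20 (f = -9/20 - 21 = -429/20 ≈ -21.450)
(v(4, 3) - 1*(-8)) + f*(-93) = ((3 - 1*4) - 1*(-8)) - 429/20*(-93) = ((3 - 4) + 8) + 39897/20 = (-1 + 8) + 39897/20 = 7 + 39897/20 = 40037/20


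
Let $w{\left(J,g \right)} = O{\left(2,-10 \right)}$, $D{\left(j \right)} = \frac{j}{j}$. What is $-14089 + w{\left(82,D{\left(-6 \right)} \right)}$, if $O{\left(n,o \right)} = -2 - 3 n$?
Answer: $-14097$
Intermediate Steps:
$D{\left(j \right)} = 1$
$w{\left(J,g \right)} = -8$ ($w{\left(J,g \right)} = -2 - 6 = -8$)
$-14089 + w{\left(82,D{\left(-6 \right)} \right)} = -14089 - 8 = -14097$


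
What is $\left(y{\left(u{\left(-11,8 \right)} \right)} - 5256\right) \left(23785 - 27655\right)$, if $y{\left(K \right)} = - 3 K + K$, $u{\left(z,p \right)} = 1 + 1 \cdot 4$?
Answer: $20379420$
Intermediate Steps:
$u{\left(z,p \right)} = 5$ ($u{\left(z,p \right)} = 1 + 4 = 5$)
$y{\left(K \right)} = - 2 K$
$\left(y{\left(u{\left(-11,8 \right)} \right)} - 5256\right) \left(23785 - 27655\right) = \left(\left(-2\right) 5 - 5256\right) \left(23785 - 27655\right) = \left(-10 - 5256\right) \left(-3870\right) = \left(-5266\right) \left(-3870\right) = 20379420$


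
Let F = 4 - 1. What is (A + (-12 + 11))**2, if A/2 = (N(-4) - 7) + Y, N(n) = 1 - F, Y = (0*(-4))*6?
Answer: 361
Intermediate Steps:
F = 3
Y = 0 (Y = 0*6 = 0)
N(n) = -2 (N(n) = 1 - 1*3 = 1 - 3 = -2)
A = -18 (A = 2*((-2 - 7) + 0) = 2*(-9 + 0) = 2*(-9) = -18)
(A + (-12 + 11))**2 = (-18 + (-12 + 11))**2 = (-18 - 1)**2 = (-19)**2 = 361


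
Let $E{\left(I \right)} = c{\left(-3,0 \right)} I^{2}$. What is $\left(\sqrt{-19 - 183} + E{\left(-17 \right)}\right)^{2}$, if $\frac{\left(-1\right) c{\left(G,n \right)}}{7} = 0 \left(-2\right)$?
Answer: $-202$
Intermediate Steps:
$c{\left(G,n \right)} = 0$ ($c{\left(G,n \right)} = - 7 \cdot 0 \left(-2\right) = \left(-7\right) 0 = 0$)
$E{\left(I \right)} = 0$ ($E{\left(I \right)} = 0 I^{2} = 0$)
$\left(\sqrt{-19 - 183} + E{\left(-17 \right)}\right)^{2} = \left(\sqrt{-19 - 183} + 0\right)^{2} = \left(\sqrt{-202} + 0\right)^{2} = \left(i \sqrt{202} + 0\right)^{2} = \left(i \sqrt{202}\right)^{2} = -202$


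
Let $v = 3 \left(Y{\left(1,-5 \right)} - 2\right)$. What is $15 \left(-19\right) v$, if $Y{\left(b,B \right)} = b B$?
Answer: $5985$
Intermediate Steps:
$Y{\left(b,B \right)} = B b$
$v = -21$ ($v = 3 \left(\left(-5\right) 1 - 2\right) = 3 \left(-5 - 2\right) = 3 \left(-7\right) = -21$)
$15 \left(-19\right) v = 15 \left(-19\right) \left(-21\right) = \left(-285\right) \left(-21\right) = 5985$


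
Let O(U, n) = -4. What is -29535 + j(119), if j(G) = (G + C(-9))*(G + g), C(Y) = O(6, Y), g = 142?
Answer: 480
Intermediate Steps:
C(Y) = -4
j(G) = (-4 + G)*(142 + G) (j(G) = (G - 4)*(G + 142) = (-4 + G)*(142 + G))
-29535 + j(119) = -29535 + (-568 + 119² + 138*119) = -29535 + (-568 + 14161 + 16422) = -29535 + 30015 = 480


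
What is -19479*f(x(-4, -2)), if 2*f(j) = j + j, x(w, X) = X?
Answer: 38958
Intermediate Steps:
f(j) = j (f(j) = (j + j)/2 = (2*j)/2 = j)
-19479*f(x(-4, -2)) = -19479*(-2) = 38958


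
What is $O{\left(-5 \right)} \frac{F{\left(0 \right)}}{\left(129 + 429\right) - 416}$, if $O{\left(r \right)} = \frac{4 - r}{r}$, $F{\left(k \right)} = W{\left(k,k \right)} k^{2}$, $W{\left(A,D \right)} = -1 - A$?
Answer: $0$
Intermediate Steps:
$F{\left(k \right)} = k^{2} \left(-1 - k\right)$ ($F{\left(k \right)} = \left(-1 - k\right) k^{2} = k^{2} \left(-1 - k\right)$)
$O{\left(r \right)} = \frac{4 - r}{r}$
$O{\left(-5 \right)} \frac{F{\left(0 \right)}}{\left(129 + 429\right) - 416} = \frac{4 - -5}{-5} \frac{0^{2} \left(-1 - 0\right)}{\left(129 + 429\right) - 416} = - \frac{4 + 5}{5} \frac{0 \left(-1 + 0\right)}{558 - 416} = \left(- \frac{1}{5}\right) 9 \frac{0 \left(-1\right)}{142} = - \frac{9 \cdot 0 \cdot \frac{1}{142}}{5} = \left(- \frac{9}{5}\right) 0 = 0$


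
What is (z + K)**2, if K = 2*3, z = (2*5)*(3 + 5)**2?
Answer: 417316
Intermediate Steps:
z = 640 (z = 10*8**2 = 10*64 = 640)
K = 6
(z + K)**2 = (640 + 6)**2 = 646**2 = 417316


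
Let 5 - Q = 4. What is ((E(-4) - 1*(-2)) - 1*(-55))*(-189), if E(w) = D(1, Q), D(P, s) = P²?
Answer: -10962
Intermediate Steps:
Q = 1 (Q = 5 - 1*4 = 5 - 4 = 1)
E(w) = 1 (E(w) = 1² = 1)
((E(-4) - 1*(-2)) - 1*(-55))*(-189) = ((1 - 1*(-2)) - 1*(-55))*(-189) = ((1 + 2) + 55)*(-189) = (3 + 55)*(-189) = 58*(-189) = -10962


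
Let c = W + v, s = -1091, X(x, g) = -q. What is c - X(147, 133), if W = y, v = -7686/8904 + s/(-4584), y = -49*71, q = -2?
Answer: -845867807/242952 ≈ -3481.6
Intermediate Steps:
X(x, g) = 2 (X(x, g) = -1*(-2) = 2)
y = -3479
v = -151895/242952 (v = -7686/8904 - 1091/(-4584) = -7686*1/8904 - 1091*(-1/4584) = -183/212 + 1091/4584 = -151895/242952 ≈ -0.62521)
W = -3479
c = -845381903/242952 (c = -3479 - 151895/242952 = -845381903/242952 ≈ -3479.6)
c - X(147, 133) = -845381903/242952 - 1*2 = -845381903/242952 - 2 = -845867807/242952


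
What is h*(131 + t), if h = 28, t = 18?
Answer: 4172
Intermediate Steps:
h*(131 + t) = 28*(131 + 18) = 28*149 = 4172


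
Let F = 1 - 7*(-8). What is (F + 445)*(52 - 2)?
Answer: 25100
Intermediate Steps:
F = 57 (F = 1 + 56 = 57)
(F + 445)*(52 - 2) = (57 + 445)*(52 - 2) = 502*50 = 25100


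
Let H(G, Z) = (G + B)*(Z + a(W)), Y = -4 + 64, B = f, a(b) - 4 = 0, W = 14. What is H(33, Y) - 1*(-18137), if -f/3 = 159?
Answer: -10279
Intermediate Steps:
a(b) = 4 (a(b) = 4 + 0 = 4)
f = -477 (f = -3*159 = -477)
B = -477
Y = 60
H(G, Z) = (-477 + G)*(4 + Z) (H(G, Z) = (G - 477)*(Z + 4) = (-477 + G)*(4 + Z))
H(33, Y) - 1*(-18137) = (-1908 - 477*60 + 4*33 + 33*60) - 1*(-18137) = (-1908 - 28620 + 132 + 1980) + 18137 = -28416 + 18137 = -10279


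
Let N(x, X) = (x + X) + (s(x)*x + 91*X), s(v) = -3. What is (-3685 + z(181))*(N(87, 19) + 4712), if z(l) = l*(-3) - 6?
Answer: -26614924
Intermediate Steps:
z(l) = -6 - 3*l (z(l) = -3*l - 6 = -6 - 3*l)
N(x, X) = -2*x + 92*X (N(x, X) = (x + X) + (-3*x + 91*X) = (X + x) + (-3*x + 91*X) = -2*x + 92*X)
(-3685 + z(181))*(N(87, 19) + 4712) = (-3685 + (-6 - 3*181))*((-2*87 + 92*19) + 4712) = (-3685 + (-6 - 543))*((-174 + 1748) + 4712) = (-3685 - 549)*(1574 + 4712) = -4234*6286 = -26614924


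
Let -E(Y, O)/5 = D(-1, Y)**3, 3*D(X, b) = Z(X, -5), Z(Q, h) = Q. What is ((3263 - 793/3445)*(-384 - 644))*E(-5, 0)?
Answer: -888843752/1431 ≈ -6.2114e+5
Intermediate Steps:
D(X, b) = X/3
E(Y, O) = 5/27 (E(Y, O) = -5*((1/3)*(-1))**3 = -5*(-1/3)**3 = -5*(-1/27) = 5/27)
((3263 - 793/3445)*(-384 - 644))*E(-5, 0) = ((3263 - 793/3445)*(-384 - 644))*(5/27) = ((3263 - 793*1/3445)*(-1028))*(5/27) = ((3263 - 61/265)*(-1028))*(5/27) = ((864634/265)*(-1028))*(5/27) = -888843752/265*5/27 = -888843752/1431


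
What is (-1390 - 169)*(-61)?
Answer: 95099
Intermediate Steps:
(-1390 - 169)*(-61) = -1559*(-61) = 95099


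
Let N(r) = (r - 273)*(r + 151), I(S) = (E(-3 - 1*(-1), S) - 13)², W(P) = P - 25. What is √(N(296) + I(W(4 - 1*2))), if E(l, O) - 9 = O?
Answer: √11010 ≈ 104.93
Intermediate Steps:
E(l, O) = 9 + O
W(P) = -25 + P
I(S) = (-4 + S)² (I(S) = ((9 + S) - 13)² = (-4 + S)²)
N(r) = (-273 + r)*(151 + r)
√(N(296) + I(W(4 - 1*2))) = √((-41223 + 296² - 122*296) + (-4 + (-25 + (4 - 1*2)))²) = √((-41223 + 87616 - 36112) + (-4 + (-25 + (4 - 2)))²) = √(10281 + (-4 + (-25 + 2))²) = √(10281 + (-4 - 23)²) = √(10281 + (-27)²) = √(10281 + 729) = √11010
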